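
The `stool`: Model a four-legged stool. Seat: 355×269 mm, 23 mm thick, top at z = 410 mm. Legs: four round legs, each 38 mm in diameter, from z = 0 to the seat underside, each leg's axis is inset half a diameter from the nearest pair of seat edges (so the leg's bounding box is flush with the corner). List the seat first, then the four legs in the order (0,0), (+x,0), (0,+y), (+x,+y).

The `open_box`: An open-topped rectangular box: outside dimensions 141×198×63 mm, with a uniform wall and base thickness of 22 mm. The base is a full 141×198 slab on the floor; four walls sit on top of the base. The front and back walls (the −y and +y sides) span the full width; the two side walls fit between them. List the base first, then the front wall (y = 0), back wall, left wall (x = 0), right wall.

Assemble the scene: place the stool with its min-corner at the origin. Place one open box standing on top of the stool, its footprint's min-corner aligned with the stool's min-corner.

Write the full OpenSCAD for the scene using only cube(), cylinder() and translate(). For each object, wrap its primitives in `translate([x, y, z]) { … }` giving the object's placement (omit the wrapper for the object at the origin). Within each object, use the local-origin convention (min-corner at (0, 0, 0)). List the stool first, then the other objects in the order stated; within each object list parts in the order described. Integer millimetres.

translate([0, 0, 387]) cube([355, 269, 23]);
translate([19, 19, 0]) cylinder(h = 387, r = 19);
translate([336, 19, 0]) cylinder(h = 387, r = 19);
translate([19, 250, 0]) cylinder(h = 387, r = 19);
translate([336, 250, 0]) cylinder(h = 387, r = 19);
translate([0, 0, 410]) {
  cube([141, 198, 22]);
  translate([0, 0, 22]) cube([141, 22, 41]);
  translate([0, 176, 22]) cube([141, 22, 41]);
  translate([0, 22, 22]) cube([22, 154, 41]);
  translate([119, 22, 22]) cube([22, 154, 41]);
}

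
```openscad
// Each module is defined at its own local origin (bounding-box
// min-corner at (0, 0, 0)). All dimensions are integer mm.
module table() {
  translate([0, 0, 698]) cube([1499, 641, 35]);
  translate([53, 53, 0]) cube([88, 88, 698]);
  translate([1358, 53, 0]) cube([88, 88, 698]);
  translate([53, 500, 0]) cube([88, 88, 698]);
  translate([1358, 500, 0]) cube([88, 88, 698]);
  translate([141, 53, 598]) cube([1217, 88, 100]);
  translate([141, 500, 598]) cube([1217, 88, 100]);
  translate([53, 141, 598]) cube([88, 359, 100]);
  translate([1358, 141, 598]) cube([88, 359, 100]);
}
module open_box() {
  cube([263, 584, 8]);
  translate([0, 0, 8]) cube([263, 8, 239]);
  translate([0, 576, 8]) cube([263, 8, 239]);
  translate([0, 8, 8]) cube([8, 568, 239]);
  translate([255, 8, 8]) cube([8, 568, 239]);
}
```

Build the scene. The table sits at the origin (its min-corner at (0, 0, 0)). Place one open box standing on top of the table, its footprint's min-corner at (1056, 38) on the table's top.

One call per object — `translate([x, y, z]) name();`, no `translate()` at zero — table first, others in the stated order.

table();
translate([1056, 38, 733]) open_box();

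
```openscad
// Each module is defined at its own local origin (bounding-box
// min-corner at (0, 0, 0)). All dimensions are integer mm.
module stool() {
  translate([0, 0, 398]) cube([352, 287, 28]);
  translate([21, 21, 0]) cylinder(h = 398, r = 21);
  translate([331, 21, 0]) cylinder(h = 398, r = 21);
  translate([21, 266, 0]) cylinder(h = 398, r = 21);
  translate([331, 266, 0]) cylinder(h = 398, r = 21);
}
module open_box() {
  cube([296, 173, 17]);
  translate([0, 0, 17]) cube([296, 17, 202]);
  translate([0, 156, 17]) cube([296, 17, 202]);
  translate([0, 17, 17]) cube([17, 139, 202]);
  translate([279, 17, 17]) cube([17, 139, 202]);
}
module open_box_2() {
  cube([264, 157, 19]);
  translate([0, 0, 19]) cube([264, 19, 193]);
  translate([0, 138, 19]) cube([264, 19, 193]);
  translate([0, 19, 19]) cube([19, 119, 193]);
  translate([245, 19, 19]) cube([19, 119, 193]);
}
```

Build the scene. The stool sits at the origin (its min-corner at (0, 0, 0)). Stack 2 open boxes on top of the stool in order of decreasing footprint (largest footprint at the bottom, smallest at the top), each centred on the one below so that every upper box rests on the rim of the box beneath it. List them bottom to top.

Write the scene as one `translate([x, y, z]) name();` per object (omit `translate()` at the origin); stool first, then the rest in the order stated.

stool();
translate([28, 57, 426]) open_box();
translate([44, 65, 645]) open_box_2();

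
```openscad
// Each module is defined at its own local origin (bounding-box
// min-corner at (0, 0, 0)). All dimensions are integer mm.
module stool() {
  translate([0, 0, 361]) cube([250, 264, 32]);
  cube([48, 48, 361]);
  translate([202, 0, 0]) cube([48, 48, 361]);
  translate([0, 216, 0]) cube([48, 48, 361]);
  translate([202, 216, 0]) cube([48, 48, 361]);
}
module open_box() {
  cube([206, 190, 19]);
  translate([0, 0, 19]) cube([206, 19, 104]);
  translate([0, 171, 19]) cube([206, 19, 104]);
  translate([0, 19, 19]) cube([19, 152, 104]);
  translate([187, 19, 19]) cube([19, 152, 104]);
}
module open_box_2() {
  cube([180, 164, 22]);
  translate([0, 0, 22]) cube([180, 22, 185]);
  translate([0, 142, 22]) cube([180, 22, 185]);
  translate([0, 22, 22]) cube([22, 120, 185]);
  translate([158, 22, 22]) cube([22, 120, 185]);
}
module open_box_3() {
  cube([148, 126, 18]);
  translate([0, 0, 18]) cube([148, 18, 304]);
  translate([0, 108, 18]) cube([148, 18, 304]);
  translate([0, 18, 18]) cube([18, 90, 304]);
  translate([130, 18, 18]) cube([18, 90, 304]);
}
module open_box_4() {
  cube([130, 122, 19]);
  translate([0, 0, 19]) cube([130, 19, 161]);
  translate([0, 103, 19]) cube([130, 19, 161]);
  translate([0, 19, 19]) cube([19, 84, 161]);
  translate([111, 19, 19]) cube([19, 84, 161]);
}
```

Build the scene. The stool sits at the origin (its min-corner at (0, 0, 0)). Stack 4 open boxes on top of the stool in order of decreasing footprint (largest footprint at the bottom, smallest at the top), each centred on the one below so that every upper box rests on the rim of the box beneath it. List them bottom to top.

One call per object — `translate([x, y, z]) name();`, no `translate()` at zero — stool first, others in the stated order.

stool();
translate([22, 37, 393]) open_box();
translate([35, 50, 516]) open_box_2();
translate([51, 69, 723]) open_box_3();
translate([60, 71, 1045]) open_box_4();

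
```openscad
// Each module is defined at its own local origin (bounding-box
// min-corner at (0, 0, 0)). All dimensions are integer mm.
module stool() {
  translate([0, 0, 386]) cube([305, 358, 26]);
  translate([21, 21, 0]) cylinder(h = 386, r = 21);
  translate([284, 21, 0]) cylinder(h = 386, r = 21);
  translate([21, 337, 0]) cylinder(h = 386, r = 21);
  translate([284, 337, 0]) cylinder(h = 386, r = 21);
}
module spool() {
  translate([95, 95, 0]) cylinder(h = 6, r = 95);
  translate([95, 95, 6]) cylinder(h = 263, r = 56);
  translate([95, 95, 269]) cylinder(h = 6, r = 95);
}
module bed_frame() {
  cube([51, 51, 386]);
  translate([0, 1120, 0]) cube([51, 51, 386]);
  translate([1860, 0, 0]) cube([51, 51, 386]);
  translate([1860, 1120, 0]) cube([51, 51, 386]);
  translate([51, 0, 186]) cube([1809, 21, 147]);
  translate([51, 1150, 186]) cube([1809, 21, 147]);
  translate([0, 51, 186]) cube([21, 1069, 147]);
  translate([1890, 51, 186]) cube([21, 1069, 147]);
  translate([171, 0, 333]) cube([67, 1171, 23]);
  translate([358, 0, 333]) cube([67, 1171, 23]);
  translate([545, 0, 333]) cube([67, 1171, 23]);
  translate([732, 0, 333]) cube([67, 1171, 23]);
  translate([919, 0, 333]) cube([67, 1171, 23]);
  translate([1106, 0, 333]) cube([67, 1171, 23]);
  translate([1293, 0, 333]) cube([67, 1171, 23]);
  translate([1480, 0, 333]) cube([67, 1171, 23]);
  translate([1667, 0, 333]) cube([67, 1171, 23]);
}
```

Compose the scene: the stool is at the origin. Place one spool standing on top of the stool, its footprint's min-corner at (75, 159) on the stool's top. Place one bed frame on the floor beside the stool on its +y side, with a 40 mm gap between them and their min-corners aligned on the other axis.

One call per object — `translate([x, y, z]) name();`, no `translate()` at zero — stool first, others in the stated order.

stool();
translate([75, 159, 412]) spool();
translate([0, 398, 0]) bed_frame();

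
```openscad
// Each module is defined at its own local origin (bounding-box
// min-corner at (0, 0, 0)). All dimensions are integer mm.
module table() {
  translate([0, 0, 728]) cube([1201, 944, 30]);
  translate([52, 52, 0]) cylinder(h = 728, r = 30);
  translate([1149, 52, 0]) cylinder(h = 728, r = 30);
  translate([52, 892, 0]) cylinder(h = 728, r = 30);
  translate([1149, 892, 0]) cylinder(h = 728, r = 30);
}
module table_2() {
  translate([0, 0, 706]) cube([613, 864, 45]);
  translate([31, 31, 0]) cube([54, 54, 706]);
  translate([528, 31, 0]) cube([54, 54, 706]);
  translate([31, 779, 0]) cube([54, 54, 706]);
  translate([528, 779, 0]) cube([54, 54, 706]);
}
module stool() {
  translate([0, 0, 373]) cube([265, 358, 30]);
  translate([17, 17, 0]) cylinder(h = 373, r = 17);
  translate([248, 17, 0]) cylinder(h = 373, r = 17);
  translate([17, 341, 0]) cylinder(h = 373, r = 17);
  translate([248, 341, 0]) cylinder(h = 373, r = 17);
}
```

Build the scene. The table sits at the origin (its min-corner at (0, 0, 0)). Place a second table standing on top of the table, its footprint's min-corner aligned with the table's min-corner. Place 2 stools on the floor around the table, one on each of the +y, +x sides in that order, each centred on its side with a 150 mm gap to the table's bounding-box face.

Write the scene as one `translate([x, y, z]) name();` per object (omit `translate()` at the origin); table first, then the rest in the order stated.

table();
translate([0, 0, 758]) table_2();
translate([468, 1094, 0]) stool();
translate([1351, 293, 0]) stool();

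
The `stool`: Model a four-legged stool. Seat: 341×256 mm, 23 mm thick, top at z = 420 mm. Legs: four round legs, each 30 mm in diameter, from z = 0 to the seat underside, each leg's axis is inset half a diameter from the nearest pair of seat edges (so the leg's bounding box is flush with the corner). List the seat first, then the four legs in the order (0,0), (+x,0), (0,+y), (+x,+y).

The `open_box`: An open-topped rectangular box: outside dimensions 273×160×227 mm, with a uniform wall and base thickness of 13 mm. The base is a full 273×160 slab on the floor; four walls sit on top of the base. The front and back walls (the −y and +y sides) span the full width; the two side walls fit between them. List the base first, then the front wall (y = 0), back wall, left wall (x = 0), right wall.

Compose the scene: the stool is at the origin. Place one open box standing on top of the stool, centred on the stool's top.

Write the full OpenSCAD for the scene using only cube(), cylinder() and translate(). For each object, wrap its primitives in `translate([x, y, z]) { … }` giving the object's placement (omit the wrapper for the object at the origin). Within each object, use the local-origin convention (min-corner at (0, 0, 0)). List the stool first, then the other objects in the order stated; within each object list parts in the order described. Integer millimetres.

translate([0, 0, 397]) cube([341, 256, 23]);
translate([15, 15, 0]) cylinder(h = 397, r = 15);
translate([326, 15, 0]) cylinder(h = 397, r = 15);
translate([15, 241, 0]) cylinder(h = 397, r = 15);
translate([326, 241, 0]) cylinder(h = 397, r = 15);
translate([34, 48, 420]) {
  cube([273, 160, 13]);
  translate([0, 0, 13]) cube([273, 13, 214]);
  translate([0, 147, 13]) cube([273, 13, 214]);
  translate([0, 13, 13]) cube([13, 134, 214]);
  translate([260, 13, 13]) cube([13, 134, 214]);
}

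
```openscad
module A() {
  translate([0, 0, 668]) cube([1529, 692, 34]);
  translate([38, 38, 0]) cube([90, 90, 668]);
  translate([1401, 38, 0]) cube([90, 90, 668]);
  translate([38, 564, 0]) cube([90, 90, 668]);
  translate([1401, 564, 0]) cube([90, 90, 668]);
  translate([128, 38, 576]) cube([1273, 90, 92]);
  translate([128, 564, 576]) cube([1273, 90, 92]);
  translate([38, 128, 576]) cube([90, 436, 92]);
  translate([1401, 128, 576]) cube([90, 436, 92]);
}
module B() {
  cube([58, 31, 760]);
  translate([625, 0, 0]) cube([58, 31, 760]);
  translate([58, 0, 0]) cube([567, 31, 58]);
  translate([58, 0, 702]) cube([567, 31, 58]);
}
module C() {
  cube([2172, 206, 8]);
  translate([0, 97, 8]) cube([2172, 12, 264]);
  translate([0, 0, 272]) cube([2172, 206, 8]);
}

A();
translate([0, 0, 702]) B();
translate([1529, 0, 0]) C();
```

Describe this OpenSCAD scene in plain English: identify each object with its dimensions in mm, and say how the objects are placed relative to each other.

A is a table with a 1529×692 mm rectangular top, 34 mm thick, top surface at z = 702 mm, supported by four 90×90 mm square legs, each inset 38 mm from the nearest pair of top edges, running from the floor. Four apron rails, 90 mm thick and 92 mm tall, run between adjacent legs with their top edges flush with the underside of the top and their outer faces flush with the legs' outer faces.

B is a rectangular picture frame lying in the x–z plane (depth along y). The opening is 567 mm wide (x) by 644 mm tall (z), surrounded by a border 58 mm wide on all four sides. The frame is 31 mm deep and is made of two full-height vertical stiles with two horizontal rails fitted between them.

C is an I-beam lying along x, 2172 mm long. Overall section height 280 mm. Two flanges 206 mm wide (y) and 8 mm thick, one on the floor and one at the top; a web 12 mm thick runs between them, centred on the flange width.

The picture frame is on top of the table. The I-beam is against the table's +x side, with their −y faces flush.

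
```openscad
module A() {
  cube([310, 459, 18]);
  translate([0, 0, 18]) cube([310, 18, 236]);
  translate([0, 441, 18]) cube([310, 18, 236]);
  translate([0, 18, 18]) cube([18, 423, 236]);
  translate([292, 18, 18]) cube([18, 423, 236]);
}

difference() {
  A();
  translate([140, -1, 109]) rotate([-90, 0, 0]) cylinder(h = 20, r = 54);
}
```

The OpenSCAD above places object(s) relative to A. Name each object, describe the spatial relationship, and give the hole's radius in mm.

A is an open box. The open box has a circular hole through its front wall. The hole's radius is 54 mm.

The subtracted cylinder has r = 54 mm.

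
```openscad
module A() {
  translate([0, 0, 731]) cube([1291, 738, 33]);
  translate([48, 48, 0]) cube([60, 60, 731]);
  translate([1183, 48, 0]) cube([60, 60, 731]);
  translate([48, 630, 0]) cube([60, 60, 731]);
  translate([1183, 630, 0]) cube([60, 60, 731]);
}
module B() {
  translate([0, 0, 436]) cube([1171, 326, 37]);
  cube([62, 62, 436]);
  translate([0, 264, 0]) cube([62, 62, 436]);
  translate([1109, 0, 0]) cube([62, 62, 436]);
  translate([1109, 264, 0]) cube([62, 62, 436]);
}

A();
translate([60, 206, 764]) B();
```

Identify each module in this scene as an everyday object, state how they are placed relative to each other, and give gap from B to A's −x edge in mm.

The bench's min-x is at 60; the table's min-x is 0; gap = 60 mm.

A is a table. B is a bench. The bench is on top of the table, centred. The gap from the bench to the table's −x edge is 60 mm.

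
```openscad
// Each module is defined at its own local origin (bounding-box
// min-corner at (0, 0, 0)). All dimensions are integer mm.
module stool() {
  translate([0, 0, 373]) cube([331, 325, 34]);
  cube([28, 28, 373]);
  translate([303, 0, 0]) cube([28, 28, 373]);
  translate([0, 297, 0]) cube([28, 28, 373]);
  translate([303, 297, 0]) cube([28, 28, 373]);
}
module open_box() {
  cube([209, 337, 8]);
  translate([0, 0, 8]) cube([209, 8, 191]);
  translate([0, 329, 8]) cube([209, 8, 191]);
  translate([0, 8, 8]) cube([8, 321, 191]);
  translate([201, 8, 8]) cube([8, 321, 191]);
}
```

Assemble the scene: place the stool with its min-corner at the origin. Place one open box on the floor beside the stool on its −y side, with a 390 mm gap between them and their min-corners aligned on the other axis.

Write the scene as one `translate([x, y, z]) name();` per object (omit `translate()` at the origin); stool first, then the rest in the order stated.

stool();
translate([0, -727, 0]) open_box();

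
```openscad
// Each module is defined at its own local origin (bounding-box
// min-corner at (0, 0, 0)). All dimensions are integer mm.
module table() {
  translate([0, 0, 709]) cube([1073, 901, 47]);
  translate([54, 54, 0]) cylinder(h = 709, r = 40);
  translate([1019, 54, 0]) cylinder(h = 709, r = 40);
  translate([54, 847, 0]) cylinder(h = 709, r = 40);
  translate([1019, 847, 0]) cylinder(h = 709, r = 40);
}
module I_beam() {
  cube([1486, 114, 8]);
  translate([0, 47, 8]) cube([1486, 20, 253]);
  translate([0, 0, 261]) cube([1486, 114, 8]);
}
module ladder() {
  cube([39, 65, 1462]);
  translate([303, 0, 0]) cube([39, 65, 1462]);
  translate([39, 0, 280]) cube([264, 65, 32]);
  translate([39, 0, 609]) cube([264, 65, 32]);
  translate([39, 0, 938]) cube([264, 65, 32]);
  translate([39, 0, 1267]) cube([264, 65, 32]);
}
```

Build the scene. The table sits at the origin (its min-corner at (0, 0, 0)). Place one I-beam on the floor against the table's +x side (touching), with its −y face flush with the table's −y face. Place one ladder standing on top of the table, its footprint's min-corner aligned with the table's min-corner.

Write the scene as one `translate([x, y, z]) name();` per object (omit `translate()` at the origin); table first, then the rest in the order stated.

table();
translate([1073, 0, 0]) I_beam();
translate([0, 0, 756]) ladder();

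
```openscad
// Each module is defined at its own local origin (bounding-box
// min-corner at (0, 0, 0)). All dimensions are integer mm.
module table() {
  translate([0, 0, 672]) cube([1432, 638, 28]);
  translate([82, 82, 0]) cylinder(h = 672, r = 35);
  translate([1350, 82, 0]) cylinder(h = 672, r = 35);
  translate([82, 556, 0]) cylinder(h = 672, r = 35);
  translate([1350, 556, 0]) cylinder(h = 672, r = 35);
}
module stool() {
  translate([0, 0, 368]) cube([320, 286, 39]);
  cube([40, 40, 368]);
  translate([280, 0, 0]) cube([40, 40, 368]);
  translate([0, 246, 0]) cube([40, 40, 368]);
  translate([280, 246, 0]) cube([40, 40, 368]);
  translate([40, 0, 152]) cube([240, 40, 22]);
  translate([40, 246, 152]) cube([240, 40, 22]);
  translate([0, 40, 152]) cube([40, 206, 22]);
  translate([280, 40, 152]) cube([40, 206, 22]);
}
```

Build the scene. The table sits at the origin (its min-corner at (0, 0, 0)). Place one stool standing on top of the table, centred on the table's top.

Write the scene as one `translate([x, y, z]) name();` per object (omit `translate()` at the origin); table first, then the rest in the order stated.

table();
translate([556, 176, 700]) stool();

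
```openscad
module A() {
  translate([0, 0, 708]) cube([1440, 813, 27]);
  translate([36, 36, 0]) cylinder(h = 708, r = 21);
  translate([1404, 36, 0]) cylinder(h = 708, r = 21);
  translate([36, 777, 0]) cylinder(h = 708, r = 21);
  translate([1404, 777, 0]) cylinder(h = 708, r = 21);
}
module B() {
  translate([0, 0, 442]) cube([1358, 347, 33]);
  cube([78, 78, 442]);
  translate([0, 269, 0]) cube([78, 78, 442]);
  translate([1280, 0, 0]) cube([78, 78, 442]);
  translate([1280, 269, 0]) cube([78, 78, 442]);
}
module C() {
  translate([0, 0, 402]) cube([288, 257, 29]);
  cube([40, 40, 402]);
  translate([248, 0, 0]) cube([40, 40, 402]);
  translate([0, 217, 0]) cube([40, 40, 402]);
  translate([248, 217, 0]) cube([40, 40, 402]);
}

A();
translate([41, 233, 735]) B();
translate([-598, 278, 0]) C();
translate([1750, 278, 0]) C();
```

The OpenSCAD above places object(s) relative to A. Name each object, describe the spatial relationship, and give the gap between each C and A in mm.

Each stool's nearest face is 310 mm from the table's bounding box.

A is a table. B is a bench. C is a stool. The bench is on top of the table, centred. Two stools sit around the table at the −x, +x sides. The gap between each stool and the table is 310 mm.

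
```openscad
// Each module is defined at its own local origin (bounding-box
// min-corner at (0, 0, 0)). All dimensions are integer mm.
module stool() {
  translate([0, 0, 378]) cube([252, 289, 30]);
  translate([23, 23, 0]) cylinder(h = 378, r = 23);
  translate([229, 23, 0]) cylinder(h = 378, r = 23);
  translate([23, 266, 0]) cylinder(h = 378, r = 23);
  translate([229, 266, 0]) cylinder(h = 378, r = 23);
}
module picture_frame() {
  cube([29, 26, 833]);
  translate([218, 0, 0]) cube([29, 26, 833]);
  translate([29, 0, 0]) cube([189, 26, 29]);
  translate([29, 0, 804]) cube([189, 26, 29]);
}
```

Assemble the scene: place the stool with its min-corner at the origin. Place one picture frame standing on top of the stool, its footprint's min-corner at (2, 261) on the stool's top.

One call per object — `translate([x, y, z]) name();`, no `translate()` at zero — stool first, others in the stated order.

stool();
translate([2, 261, 408]) picture_frame();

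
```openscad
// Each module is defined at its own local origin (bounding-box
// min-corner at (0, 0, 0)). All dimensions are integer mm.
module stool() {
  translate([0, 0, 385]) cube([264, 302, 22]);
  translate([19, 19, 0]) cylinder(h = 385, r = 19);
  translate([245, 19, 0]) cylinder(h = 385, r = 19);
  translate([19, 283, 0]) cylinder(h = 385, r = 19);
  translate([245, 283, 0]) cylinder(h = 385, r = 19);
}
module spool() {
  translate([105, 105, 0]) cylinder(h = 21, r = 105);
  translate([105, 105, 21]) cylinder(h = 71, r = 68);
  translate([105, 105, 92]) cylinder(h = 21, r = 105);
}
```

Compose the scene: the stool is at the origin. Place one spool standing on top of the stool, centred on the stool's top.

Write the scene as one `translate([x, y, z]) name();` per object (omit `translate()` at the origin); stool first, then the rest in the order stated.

stool();
translate([27, 46, 407]) spool();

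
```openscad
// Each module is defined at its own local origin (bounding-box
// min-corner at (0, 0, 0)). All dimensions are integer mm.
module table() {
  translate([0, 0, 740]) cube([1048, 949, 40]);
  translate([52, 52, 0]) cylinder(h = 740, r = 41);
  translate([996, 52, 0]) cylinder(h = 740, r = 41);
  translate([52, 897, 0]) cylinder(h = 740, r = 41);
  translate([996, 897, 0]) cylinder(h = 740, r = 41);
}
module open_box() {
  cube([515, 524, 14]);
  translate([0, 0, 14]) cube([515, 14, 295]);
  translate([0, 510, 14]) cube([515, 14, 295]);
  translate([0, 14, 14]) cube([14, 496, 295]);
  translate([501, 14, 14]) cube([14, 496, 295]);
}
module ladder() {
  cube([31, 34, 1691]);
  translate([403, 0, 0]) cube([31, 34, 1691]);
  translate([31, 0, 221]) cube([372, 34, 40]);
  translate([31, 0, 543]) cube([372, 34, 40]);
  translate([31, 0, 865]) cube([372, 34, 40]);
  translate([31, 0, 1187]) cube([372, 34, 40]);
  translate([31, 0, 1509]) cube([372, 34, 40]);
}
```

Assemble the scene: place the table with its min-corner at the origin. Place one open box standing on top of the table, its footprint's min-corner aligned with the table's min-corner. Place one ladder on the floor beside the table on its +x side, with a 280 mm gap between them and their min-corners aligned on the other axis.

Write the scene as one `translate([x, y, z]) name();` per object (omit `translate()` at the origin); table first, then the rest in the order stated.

table();
translate([0, 0, 780]) open_box();
translate([1328, 0, 0]) ladder();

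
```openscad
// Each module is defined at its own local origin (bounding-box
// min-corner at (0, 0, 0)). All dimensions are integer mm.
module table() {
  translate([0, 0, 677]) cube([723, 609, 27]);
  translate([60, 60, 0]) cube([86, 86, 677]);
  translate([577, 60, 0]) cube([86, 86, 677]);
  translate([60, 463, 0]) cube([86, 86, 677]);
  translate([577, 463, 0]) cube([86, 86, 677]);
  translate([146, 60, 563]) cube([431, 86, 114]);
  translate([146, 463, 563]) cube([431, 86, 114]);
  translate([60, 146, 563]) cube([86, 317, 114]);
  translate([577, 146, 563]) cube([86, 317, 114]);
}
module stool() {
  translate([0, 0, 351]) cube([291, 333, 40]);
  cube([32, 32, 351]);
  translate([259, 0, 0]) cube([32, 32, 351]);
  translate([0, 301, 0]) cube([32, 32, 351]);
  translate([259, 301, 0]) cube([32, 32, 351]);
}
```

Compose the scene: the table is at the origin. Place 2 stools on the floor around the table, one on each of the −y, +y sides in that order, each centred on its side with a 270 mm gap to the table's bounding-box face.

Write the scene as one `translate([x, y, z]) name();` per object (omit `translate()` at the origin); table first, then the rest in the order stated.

table();
translate([216, -603, 0]) stool();
translate([216, 879, 0]) stool();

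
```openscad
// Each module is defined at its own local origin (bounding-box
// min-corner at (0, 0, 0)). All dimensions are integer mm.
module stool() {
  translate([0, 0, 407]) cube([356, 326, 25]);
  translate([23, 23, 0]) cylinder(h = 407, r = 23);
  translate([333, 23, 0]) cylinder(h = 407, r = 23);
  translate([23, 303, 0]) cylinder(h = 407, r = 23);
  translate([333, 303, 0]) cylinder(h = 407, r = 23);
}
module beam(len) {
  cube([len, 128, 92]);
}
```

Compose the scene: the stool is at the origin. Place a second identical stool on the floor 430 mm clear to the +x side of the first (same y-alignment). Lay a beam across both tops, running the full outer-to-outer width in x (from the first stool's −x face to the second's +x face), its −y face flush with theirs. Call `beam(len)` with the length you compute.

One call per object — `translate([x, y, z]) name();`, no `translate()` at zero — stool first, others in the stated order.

stool();
translate([786, 0, 0]) stool();
translate([0, 0, 432]) beam(1142);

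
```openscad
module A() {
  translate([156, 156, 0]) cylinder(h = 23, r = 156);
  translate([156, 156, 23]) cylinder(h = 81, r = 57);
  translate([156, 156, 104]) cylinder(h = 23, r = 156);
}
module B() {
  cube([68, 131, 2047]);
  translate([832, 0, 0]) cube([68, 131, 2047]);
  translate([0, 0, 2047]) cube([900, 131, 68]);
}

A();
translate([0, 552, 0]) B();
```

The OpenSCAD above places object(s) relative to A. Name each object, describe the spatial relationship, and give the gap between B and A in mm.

The door frame's nearest face is 240 mm from the spool's +y face.

A is a spool. B is a door frame. The door frame is on the floor beside the spool on its +y side. The gap between the door frame and the spool is 240 mm.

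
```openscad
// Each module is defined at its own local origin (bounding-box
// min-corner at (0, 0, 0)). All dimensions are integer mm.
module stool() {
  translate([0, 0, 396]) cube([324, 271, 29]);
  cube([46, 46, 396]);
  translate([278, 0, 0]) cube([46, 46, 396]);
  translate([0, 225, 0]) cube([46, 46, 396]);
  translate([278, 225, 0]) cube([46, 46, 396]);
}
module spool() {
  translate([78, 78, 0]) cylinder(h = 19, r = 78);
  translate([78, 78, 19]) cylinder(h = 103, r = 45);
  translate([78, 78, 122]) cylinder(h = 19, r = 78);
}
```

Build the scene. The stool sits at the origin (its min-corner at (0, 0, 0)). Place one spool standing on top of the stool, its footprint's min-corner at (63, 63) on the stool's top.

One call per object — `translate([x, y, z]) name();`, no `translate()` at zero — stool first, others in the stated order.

stool();
translate([63, 63, 425]) spool();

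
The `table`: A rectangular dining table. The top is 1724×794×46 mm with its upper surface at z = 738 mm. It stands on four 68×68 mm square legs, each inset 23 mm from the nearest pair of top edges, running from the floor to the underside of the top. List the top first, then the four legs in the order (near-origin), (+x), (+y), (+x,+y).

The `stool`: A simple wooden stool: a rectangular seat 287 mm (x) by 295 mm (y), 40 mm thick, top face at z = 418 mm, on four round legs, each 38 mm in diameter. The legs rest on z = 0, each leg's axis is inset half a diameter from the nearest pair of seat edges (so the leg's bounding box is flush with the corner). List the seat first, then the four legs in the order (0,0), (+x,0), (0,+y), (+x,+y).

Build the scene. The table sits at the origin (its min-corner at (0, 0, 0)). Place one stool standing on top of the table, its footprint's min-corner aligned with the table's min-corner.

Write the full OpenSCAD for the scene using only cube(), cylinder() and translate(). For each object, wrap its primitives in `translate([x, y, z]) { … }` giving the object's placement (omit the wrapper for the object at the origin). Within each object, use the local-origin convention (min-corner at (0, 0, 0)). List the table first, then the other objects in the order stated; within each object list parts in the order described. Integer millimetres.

translate([0, 0, 692]) cube([1724, 794, 46]);
translate([23, 23, 0]) cube([68, 68, 692]);
translate([1633, 23, 0]) cube([68, 68, 692]);
translate([23, 703, 0]) cube([68, 68, 692]);
translate([1633, 703, 0]) cube([68, 68, 692]);
translate([0, 0, 738]) {
  translate([0, 0, 378]) cube([287, 295, 40]);
  translate([19, 19, 0]) cylinder(h = 378, r = 19);
  translate([268, 19, 0]) cylinder(h = 378, r = 19);
  translate([19, 276, 0]) cylinder(h = 378, r = 19);
  translate([268, 276, 0]) cylinder(h = 378, r = 19);
}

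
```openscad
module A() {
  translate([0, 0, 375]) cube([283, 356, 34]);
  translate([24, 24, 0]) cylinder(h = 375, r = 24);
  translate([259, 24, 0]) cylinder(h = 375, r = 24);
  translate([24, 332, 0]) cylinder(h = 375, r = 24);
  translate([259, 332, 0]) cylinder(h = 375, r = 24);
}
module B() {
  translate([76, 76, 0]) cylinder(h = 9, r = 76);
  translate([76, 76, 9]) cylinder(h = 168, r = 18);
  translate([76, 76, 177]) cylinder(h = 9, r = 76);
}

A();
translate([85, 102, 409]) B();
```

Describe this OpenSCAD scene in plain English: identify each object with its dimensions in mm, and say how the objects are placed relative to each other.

A is a four-legged stool. The seat is a 283×356×34 mm slab whose top surface is at z = 409 mm; four round legs, each 48 mm in diameter, run from the floor (z = 0) to the underside of the seat, each leg's axis is inset half a diameter from the nearest pair of seat edges (so the leg's bounding box is flush with the corner).

B is a spool: two coaxial disc flanges of radius 76 mm and thickness 9 mm, joined by a core cylinder of radius 18 mm and height 168 mm. The lower flange rests on z = 0 and the three cylinders share a vertical axis.

The spool is on top of the stool.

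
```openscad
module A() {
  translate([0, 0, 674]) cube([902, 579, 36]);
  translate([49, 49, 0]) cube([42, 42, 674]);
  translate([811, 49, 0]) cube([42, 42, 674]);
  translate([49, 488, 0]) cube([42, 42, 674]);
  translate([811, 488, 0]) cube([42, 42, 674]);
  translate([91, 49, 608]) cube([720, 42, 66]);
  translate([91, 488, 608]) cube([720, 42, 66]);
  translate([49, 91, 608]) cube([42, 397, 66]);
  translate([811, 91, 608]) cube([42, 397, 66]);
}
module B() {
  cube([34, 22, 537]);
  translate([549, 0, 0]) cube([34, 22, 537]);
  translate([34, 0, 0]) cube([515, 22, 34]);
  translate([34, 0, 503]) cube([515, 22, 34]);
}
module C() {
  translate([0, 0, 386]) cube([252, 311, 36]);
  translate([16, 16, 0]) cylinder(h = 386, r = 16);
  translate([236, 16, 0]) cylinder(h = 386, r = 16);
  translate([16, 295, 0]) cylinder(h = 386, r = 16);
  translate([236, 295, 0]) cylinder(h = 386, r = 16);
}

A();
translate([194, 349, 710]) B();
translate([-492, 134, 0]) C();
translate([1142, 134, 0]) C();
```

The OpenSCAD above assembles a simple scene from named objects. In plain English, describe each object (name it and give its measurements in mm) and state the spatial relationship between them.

A is a table with a 902×579 mm rectangular top, 36 mm thick, top surface at z = 710 mm, supported by four 42×42 mm square legs, each inset 49 mm from the nearest pair of top edges, running from the floor. Four apron rails, 42 mm thick and 66 mm tall, run between adjacent legs with their top edges flush with the underside of the top and their outer faces flush with the legs' outer faces.

B is a rectangular picture frame lying in the x–z plane (depth along y). The opening is 515 mm wide (x) by 469 mm tall (z), surrounded by a border 34 mm wide on all four sides. The frame is 22 mm deep and is made of two full-height vertical stiles with two horizontal rails fitted between them.

C is a four-legged stool. The seat is 252×311 mm, 36 mm thick, top at z = 422 mm. It stands on four round legs, each 32 mm in diameter, from z = 0 to the seat underside, each leg's axis is inset half a diameter from the nearest pair of seat edges (so the leg's bounding box is flush with the corner).

The picture frame is on top of the table. Two stools sit around the table at the −x, +x sides.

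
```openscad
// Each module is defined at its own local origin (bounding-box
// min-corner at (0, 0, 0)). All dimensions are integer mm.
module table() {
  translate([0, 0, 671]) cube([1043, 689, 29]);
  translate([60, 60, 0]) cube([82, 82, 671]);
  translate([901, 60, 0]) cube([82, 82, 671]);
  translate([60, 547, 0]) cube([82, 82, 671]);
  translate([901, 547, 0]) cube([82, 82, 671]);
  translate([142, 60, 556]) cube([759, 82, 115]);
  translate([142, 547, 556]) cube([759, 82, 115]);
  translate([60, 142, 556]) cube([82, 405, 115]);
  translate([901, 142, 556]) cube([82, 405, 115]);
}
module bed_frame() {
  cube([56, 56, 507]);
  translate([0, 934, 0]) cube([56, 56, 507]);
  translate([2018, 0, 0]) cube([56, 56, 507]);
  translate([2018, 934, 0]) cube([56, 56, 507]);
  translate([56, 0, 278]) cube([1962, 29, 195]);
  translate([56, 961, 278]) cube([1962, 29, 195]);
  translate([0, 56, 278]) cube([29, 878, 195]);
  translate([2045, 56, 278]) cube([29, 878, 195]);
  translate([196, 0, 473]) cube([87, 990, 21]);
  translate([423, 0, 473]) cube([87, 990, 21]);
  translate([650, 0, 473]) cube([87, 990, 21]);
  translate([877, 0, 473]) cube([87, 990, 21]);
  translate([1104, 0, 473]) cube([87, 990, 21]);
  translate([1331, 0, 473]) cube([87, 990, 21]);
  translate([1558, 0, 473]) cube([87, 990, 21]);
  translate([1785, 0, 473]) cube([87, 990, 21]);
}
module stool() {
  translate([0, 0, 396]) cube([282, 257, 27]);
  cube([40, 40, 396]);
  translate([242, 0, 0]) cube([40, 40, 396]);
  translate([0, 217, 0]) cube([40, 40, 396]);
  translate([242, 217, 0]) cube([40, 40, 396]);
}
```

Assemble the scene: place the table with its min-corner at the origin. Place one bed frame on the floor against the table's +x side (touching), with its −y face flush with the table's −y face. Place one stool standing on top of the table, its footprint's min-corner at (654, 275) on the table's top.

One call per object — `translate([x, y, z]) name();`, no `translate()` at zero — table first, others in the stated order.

table();
translate([1043, 0, 0]) bed_frame();
translate([654, 275, 700]) stool();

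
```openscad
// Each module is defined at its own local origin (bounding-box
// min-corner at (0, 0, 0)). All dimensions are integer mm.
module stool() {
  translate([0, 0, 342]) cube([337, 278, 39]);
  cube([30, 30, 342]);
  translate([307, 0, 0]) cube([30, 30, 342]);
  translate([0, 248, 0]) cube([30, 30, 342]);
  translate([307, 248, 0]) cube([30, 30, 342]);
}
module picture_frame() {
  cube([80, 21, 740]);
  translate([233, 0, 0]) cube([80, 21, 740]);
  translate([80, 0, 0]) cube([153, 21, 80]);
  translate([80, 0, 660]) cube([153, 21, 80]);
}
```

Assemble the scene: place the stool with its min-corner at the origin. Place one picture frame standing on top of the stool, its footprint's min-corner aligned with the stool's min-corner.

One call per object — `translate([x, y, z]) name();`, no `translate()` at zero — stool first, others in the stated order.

stool();
translate([0, 0, 381]) picture_frame();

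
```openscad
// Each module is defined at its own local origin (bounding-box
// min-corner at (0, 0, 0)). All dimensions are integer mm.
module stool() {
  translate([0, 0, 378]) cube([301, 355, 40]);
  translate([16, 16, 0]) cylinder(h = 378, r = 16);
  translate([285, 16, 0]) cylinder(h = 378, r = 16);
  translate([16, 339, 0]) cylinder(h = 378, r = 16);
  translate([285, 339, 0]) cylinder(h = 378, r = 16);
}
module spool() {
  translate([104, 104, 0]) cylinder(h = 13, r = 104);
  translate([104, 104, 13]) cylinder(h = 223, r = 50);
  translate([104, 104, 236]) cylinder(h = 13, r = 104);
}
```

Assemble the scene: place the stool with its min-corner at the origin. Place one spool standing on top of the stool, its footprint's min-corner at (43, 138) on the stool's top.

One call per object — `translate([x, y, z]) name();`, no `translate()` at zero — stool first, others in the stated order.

stool();
translate([43, 138, 418]) spool();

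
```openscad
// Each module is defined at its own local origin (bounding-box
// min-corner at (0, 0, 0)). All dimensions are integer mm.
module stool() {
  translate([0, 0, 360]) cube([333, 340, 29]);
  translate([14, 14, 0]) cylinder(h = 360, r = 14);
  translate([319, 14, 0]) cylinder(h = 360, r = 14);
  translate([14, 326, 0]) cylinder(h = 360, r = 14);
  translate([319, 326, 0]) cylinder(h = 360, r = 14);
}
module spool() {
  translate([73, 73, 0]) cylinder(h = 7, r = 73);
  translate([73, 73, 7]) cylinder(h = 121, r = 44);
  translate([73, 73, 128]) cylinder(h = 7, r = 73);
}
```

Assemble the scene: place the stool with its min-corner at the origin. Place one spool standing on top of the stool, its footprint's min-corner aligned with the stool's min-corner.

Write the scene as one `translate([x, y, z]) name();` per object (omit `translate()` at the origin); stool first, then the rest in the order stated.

stool();
translate([0, 0, 389]) spool();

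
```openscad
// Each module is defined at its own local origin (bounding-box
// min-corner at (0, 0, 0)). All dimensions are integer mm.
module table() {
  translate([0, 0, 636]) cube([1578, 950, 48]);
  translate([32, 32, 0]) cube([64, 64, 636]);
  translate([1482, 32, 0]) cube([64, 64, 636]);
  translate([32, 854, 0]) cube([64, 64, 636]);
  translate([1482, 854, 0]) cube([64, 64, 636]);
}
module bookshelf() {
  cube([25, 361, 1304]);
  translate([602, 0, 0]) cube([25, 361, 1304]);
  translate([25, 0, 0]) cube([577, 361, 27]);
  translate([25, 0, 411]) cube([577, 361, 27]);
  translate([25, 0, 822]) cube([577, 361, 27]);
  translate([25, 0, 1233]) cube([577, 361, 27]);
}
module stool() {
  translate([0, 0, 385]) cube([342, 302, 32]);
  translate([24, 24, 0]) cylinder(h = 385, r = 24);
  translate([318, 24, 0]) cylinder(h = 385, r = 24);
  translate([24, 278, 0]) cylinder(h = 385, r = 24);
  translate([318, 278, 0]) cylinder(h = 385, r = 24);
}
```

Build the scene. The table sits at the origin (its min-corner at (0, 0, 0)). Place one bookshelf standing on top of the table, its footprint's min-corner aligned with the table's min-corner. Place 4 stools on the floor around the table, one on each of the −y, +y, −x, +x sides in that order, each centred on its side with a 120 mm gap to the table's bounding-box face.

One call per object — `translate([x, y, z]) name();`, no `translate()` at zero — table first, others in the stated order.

table();
translate([0, 0, 684]) bookshelf();
translate([618, -422, 0]) stool();
translate([618, 1070, 0]) stool();
translate([-462, 324, 0]) stool();
translate([1698, 324, 0]) stool();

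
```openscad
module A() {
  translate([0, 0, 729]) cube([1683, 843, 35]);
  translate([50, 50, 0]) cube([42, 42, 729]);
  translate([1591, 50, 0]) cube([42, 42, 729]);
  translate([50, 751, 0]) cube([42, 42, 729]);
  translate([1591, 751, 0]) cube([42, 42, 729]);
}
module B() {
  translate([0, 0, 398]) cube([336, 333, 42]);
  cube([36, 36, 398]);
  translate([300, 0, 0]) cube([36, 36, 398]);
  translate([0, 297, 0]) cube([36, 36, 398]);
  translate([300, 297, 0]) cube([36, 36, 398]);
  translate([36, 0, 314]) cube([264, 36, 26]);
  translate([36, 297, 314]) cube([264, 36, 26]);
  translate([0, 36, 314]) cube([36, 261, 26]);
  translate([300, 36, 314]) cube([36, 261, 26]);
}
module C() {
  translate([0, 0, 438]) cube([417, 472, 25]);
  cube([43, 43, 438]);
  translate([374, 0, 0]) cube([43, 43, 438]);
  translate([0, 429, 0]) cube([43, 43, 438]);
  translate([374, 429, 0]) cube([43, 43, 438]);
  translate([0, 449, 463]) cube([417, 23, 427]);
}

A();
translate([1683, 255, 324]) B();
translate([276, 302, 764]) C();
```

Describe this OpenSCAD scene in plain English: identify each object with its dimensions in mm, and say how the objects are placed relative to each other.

A is a rectangular dining table. The top is 1683×843×35 mm with its upper surface at z = 764 mm. It stands on four 42×42 mm square legs, each inset 50 mm from the nearest pair of top edges, running from the floor to the underside of the top.

B is a simple wooden stool: a rectangular seat 336 mm (x) by 333 mm (y), 42 mm thick, top face at z = 440 mm, on four square legs, each 36×36 mm in cross-section. The legs rest on z = 0, each flush with a corner of the seat. Four stretchers, 36 mm wide and 26 mm tall, connect adjacent legs with their undersides at z = 314 mm, each running between the inner faces of the legs it joins and aligned with the legs' outer faces on the other axis.

C is a chair. The seat is a 417×472×25 mm slab with its top at z = 463 mm, on four 43×43 mm corner legs (flush with the seat edges, standing on z = 0). A flat backrest 23 mm thick, 427 mm tall, spans the full seat width and rises from the seat top along its +y edge, rear face flush with the rear of the seat.

The stool is beside the table with their tops flush at z = 764. The chair is on top of the table.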